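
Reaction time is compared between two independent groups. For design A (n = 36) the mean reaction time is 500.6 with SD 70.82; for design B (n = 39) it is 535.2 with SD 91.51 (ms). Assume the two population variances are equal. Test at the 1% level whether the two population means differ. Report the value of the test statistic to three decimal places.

-1.820

Let group 1 = design A, group 2 = design B. H0: μ_1 = μ_2; H1: μ_1 ≠ μ_2 (two-sample pooled-variance t-test, two-sided).
s_p² = [(36−1)·70.82² + (39−1)·91.51²]/(36+39−2) = 6763.79
t = (500.6 − 535.2)/√[6763.79·(1/36 + 1/39)] = -1.820
df = n₁ + n₂ − 2 = 73
Two-sided p-value ≈ 0.073
Since p ≈ 0.073 > α = 0.01, fail to reject H0; the data do not provide sufficient evidence against H0.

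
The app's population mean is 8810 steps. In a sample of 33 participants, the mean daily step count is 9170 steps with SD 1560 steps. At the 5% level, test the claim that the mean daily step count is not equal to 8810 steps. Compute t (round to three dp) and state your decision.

H0: μ = 8810; H1: μ ≠ 8810 (one-sample t-test, two-sided).
t = (x̄ − μ₀)/(s/√n) = (9170 − 8810)/(1560/√33) = 1.326
df = n − 1 = 32
Two-sided p-value ≈ 0.1943
Since p ≈ 0.1943 > α = 0.05, fail to reject H0; the evidence is not statistically significant.

t = 1.326; fail to reject H0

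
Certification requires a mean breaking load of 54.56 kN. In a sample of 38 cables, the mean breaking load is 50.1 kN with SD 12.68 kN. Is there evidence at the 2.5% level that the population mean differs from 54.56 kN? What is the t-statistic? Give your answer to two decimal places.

H0: μ = 54.56; H1: μ ≠ 54.56 (one-sample t-test, two-sided).
t = (x̄ − μ₀)/(s/√n) = (50.1 − 54.56)/(12.68/√38) = -2.17
df = n − 1 = 37
Two-sided p-value ≈ 0.0366
Since p ≈ 0.0366 > α = 0.025, fail to reject H0; the evidence is not statistically significant.

-2.17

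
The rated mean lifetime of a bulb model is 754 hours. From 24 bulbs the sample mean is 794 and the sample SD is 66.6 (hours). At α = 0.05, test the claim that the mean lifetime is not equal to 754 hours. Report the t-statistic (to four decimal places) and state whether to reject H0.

t = 2.9423; reject H0

H0: μ = 754; H1: μ ≠ 754 (one-sample t-test, two-sided).
t = (x̄ − μ₀)/(s/√n) = (794 − 754)/(66.6/√24) = 2.9423
df = n − 1 = 23
Two-sided p-value ≈ 0.007
Since p ≈ 0.007 < α = 0.05, reject H0; the data support H1.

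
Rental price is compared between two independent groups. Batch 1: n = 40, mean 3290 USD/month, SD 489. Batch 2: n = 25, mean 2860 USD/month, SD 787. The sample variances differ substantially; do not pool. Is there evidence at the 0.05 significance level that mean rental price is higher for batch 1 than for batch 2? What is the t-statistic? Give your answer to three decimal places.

Let group 1 = batch 1, group 2 = batch 2. H0: μ_1 = μ_2; H1: μ_1 > μ_2 (Welch's two-sample t-test, right-tailed).
t = (x̄_1 − x̄_2)/√(s_1²/n_1 + s_2²/n_2) = (3290 − 2860)/√(489²/40 + 787²/25) = 2.452
Welch–Satterthwaite df ≈ 35.70
p-value = P(T ≥ 2.452) ≈ 0.010
Since p ≈ 0.010 < α = 0.05, reject H0; the data support H1.

2.452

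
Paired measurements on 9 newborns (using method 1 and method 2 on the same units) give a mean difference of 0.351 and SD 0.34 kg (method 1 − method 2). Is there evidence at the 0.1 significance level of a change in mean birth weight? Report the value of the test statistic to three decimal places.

3.097

H0: μ_d = 0; H1: μ_d ≠ 0 (paired t-test on the differences, two-sided).
t = d̄/(s_d/√n) = 0.351/(0.34/√9) = 3.097
df = n − 1 = 8
Two-sided p-value ≈ 0.0147
Since p ≈ 0.0147 < α = 0.1, reject H0; the data support H1.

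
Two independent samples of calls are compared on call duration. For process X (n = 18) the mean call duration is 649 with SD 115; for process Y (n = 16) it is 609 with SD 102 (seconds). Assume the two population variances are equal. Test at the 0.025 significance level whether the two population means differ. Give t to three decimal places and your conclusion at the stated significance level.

t = 1.067; fail to reject H0

Let group 1 = process X, group 2 = process Y. H0: μ_1 = μ_2; H1: μ_1 ≠ μ_2 (two-sample pooled-variance t-test, two-sided).
s_p² = [(18−1)·115² + (16−1)·102²]/(18+16−2) = 11902.7
t = (649 − 609)/√[11902.7·(1/18 + 1/16)] = 1.067
df = n₁ + n₂ − 2 = 32
Two-sided p-value ≈ 0.2939
Since p ≈ 0.2939 > α = 0.025, fail to reject H0; the data do not provide sufficient evidence against H0.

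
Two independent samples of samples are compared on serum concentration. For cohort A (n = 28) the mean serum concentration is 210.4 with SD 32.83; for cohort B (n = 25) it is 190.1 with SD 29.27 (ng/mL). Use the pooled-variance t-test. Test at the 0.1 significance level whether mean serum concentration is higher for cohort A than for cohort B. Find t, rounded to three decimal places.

Let group 1 = cohort A, group 2 = cohort B. H0: μ_1 = μ_2; H1: μ_1 > μ_2 (two-sample pooled-variance t-test, right-tailed).
s_p² = [(28−1)·32.83² + (25−1)·29.27²]/(28+25−2) = 973.773
t = (210.4 − 190.1)/√[973.773·(1/28 + 1/25)] = 2.364
df = n₁ + n₂ − 2 = 51
p-value = P(T ≥ 2.364) ≈ 0.0110
Since p ≈ 0.0110 < α = 0.1, reject H0; the evidence is statistically significant.

2.364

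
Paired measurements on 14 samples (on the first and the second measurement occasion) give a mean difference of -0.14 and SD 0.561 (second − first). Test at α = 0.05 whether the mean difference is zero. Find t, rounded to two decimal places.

H0: μ_d = 0; H1: μ_d ≠ 0 (paired t-test on the differences, two-sided).
t = d̄/(s_d/√n) = -0.14/(0.561/√14) = -0.93
df = n − 1 = 13
Two-sided p-value ≈ 0.367
Since p ≈ 0.367 > α = 0.05, fail to reject H0; the evidence is not statistically significant.

-0.93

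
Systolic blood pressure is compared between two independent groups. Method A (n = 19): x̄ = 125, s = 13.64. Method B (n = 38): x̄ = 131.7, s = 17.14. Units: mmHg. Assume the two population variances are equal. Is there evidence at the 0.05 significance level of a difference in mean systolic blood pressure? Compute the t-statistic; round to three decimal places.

Let group 1 = method A, group 2 = method B. H0: μ_1 = μ_2; H1: μ_1 ≠ μ_2 (two-sample pooled-variance t-test, two-sided).
s_p² = [(19−1)·13.64² + (38−1)·17.14²]/(19+38−2) = 258.523
t = (125 − 131.7)/√[258.523·(1/19 + 1/38)] = -1.483
df = n₁ + n₂ − 2 = 55
Two-sided p-value ≈ 0.1438
Since p ≈ 0.1438 > α = 0.05, fail to reject H0; the evidence is not statistically significant.

-1.483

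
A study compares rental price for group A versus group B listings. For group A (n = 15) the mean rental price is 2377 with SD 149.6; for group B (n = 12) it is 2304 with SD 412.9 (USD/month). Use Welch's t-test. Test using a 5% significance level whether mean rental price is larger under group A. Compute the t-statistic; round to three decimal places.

0.583

Let group 1 = group A, group 2 = group B. H0: μ_1 = μ_2; H1: μ_1 > μ_2 (Welch's two-sample t-test, right-tailed).
t = (x̄_1 − x̄_2)/√(s_1²/n_1 + s_2²/n_2) = (2377 − 2304)/√(149.6²/15 + 412.9²/12) = 0.583
Welch–Satterthwaite df ≈ 13.32
p-value = P(T ≥ 0.583) ≈ 0.285
Since p ≈ 0.285 > α = 0.05, fail to reject H0; the evidence is not statistically significant.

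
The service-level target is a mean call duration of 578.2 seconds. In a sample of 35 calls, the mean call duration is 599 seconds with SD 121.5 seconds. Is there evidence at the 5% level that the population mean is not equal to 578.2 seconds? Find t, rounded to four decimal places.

1.0128

H0: μ = 578.2; H1: μ ≠ 578.2 (one-sample t-test, two-sided).
t = (x̄ − μ₀)/(s/√n) = (599 − 578.2)/(121.5/√35) = 1.0128
df = n − 1 = 34
Two-sided p-value ≈ 0.3183
Since p ≈ 0.3183 > α = 0.05, fail to reject H0; the evidence is not statistically significant.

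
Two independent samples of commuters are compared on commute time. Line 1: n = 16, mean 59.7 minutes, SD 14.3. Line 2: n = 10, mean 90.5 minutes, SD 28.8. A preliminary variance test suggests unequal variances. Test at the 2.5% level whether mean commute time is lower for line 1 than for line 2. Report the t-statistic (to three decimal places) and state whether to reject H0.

t = -3.148; reject H0

Let group 1 = line 1, group 2 = line 2. H0: μ_1 = μ_2; H1: μ_1 < μ_2 (Welch's two-sample t-test, left-tailed).
t = (x̄_1 − x̄_2)/√(s_1²/n_1 + s_2²/n_2) = (59.7 − 90.5)/√(14.3²/16 + 28.8²/10) = -3.148
Welch–Satterthwaite df ≈ 11.82
p-value = P(T ≤ -3.148) ≈ 0.0043
Since p ≈ 0.0043 < α = 0.025, reject H0; the data support H1.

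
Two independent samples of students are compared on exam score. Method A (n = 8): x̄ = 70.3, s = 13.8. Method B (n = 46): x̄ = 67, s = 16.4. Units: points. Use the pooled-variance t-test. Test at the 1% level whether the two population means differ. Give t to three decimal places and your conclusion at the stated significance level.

t = 0.536; fail to reject H0

Let group 1 = method A, group 2 = method B. H0: μ_1 = μ_2; H1: μ_1 ≠ μ_2 (two-sample pooled-variance t-test, two-sided).
s_p² = [(8−1)·13.8² + (46−1)·16.4²]/(8+46−2) = 258.39
t = (70.3 − 67)/√[258.39·(1/8 + 1/46)] = 0.536
df = n₁ + n₂ − 2 = 52
Two-sided p-value ≈ 0.5943
Since p ≈ 0.5943 > α = 0.01, fail to reject H0; the data do not provide sufficient evidence against H0.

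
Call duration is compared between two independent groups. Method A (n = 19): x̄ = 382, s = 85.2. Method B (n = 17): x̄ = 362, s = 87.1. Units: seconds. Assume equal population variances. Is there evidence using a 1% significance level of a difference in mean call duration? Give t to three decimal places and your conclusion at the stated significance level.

t = 0.696; fail to reject H0

Let group 1 = method A, group 2 = method B. H0: μ_1 = μ_2; H1: μ_1 ≠ μ_2 (two-sample pooled-variance t-test, two-sided).
s_p² = [(19−1)·85.2² + (17−1)·87.1²]/(19+17−2) = 7413.1
t = (382 − 362)/√[7413.1·(1/19 + 1/17)] = 0.696
df = n₁ + n₂ − 2 = 34
Two-sided p-value ≈ 0.4913
Since p ≈ 0.4913 > α = 0.01, fail to reject H0; the data do not provide sufficient evidence against H0.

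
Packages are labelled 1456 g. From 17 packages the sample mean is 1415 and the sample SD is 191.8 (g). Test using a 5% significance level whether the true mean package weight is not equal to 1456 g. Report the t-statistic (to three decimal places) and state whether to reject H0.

H0: μ = 1456; H1: μ ≠ 1456 (one-sample t-test, two-sided).
t = (x̄ − μ₀)/(s/√n) = (1415 − 1456)/(191.8/√17) = -0.881
df = n − 1 = 16
Two-sided p-value ≈ 0.391
Since p ≈ 0.391 > α = 0.05, fail to reject H0; the evidence is not statistically significant.

t = -0.881; fail to reject H0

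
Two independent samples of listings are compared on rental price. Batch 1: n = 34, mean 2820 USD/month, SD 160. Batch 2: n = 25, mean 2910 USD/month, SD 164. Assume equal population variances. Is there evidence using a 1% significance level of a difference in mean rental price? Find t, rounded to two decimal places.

Let group 1 = batch 1, group 2 = batch 2. H0: μ_1 = μ_2; H1: μ_1 ≠ μ_2 (two-sample pooled-variance t-test, two-sided).
s_p² = [(34−1)·160² + (25−1)·164²]/(34+25−2) = 26145.7
t = (2820 − 2910)/√[26145.7·(1/34 + 1/25)] = -2.11
df = n₁ + n₂ − 2 = 57
Two-sided p-value ≈ 0.0390
Since p ≈ 0.0390 > α = 0.01, fail to reject H0; the evidence is not statistically significant.

-2.11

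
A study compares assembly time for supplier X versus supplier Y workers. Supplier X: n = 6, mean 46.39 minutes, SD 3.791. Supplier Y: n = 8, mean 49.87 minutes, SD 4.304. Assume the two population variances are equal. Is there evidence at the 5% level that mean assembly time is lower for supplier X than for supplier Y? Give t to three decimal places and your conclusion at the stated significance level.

Let group 1 = supplier X, group 2 = supplier Y. H0: μ_1 = μ_2; H1: μ_1 < μ_2 (two-sample pooled-variance t-test, left-tailed).
s_p² = [(6−1)·3.791² + (8−1)·4.304²]/(6+8−2) = 16.7941
t = (46.39 − 49.87)/√[16.7941·(1/6 + 1/8)] = -1.572
df = n₁ + n₂ − 2 = 12
p-value = P(T ≤ -1.572) ≈ 0.071
Since p ≈ 0.071 > α = 0.05, fail to reject H0; the data do not provide sufficient evidence against H0.

t = -1.572; fail to reject H0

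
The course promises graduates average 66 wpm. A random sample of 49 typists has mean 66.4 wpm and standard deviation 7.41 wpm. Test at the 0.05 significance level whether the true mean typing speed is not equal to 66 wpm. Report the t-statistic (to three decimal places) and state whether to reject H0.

H0: μ = 66; H1: μ ≠ 66 (one-sample t-test, two-sided).
t = (x̄ − μ₀)/(s/√n) = (66.4 − 66)/(7.41/√49) = 0.378
df = n − 1 = 48
Two-sided p-value ≈ 0.707
Since p ≈ 0.707 > α = 0.05, fail to reject H0; the data do not provide sufficient evidence against H0.

t = 0.378; fail to reject H0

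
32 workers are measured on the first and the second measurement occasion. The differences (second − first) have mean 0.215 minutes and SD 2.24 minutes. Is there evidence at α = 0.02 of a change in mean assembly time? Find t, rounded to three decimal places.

0.543

H0: μ_d = 0; H1: μ_d ≠ 0 (paired t-test on the differences, two-sided).
t = d̄/(s_d/√n) = 0.215/(2.24/√32) = 0.543
df = n − 1 = 31
Two-sided p-value ≈ 0.5910
Since p ≈ 0.5910 > α = 0.02, fail to reject H0; the data do not provide sufficient evidence against H0.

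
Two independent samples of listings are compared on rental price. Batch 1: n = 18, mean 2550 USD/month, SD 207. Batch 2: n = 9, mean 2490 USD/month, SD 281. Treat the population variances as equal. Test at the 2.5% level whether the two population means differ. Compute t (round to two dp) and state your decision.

Let group 1 = batch 1, group 2 = batch 2. H0: μ_1 = μ_2; H1: μ_1 ≠ μ_2 (two-sample pooled-variance t-test, two-sided).
s_p² = [(18−1)·207² + (9−1)·281²]/(18+9−2) = 54404.8
t = (2550 − 2490)/√[54404.8·(1/18 + 1/9)] = 0.63
df = n₁ + n₂ − 2 = 25
Two-sided p-value ≈ 0.534
Since p ≈ 0.534 > α = 0.025, fail to reject H0; the data do not provide sufficient evidence against H0.

t = 0.63; fail to reject H0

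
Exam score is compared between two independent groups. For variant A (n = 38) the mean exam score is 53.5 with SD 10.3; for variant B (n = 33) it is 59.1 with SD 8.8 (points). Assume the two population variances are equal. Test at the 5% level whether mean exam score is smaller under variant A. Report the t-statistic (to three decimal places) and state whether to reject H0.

Let group 1 = variant A, group 2 = variant B. H0: μ_1 = μ_2; H1: μ_1 < μ_2 (two-sample pooled-variance t-test, left-tailed).
s_p² = [(38−1)·10.3² + (33−1)·8.8²]/(38+33−2) = 92.803
t = (53.5 − 59.1)/√[92.803·(1/38 + 1/33)] = -2.443
df = n₁ + n₂ − 2 = 69
p-value = P(T ≤ -2.443) ≈ 0.0086
Since p ≈ 0.0086 < α = 0.05, reject H0; the data support H1.

t = -2.443; reject H0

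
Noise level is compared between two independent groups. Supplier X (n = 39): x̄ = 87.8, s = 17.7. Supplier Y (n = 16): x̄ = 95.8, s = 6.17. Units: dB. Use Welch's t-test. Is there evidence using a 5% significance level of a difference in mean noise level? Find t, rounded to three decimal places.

Let group 1 = supplier X, group 2 = supplier Y. H0: μ_1 = μ_2; H1: μ_1 ≠ μ_2 (Welch's two-sample t-test, two-sided).
t = (x̄_1 − x̄_2)/√(s_1²/n_1 + s_2²/n_2) = (87.8 − 95.8)/√(17.7²/39 + 6.17²/16) = -2.479
Welch–Satterthwaite df ≈ 52.24
Two-sided p-value ≈ 0.016
Since p ≈ 0.016 < α = 0.05, reject H0; the evidence is statistically significant.

-2.479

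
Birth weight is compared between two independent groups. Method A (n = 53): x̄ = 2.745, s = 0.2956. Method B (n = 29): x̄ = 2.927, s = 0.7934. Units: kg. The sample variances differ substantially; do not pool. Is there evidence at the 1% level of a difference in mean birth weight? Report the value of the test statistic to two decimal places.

Let group 1 = method A, group 2 = method B. H0: μ_1 = μ_2; H1: μ_1 ≠ μ_2 (Welch's two-sample t-test, two-sided).
t = (x̄_1 − x̄_2)/√(s_1²/n_1 + s_2²/n_2) = (2.745 − 2.927)/√(0.2956²/53 + 0.7934²/29) = -1.19
Welch–Satterthwaite df ≈ 32.31
Two-sided p-value ≈ 0.242
Since p ≈ 0.242 > α = 0.01, fail to reject H0; the data do not provide sufficient evidence against H0.

-1.19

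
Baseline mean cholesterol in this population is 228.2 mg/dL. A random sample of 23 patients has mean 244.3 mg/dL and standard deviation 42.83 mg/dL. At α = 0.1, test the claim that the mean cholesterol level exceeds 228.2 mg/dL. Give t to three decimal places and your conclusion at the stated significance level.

H0: μ = 228.2; H1: μ > 228.2 (one-sample t-test, right-tailed).
t = (x̄ − μ₀)/(s/√n) = (244.3 − 228.2)/(42.83/√23) = 1.803
df = n − 1 = 22
p-value = P(T ≥ 1.803) ≈ 0.043
Since p ≈ 0.043 < α = 0.1, reject H0; the evidence is statistically significant.

t = 1.803; reject H0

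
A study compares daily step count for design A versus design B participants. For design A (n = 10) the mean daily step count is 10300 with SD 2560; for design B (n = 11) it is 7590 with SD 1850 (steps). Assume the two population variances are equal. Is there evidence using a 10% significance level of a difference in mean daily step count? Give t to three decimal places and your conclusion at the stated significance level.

Let group 1 = design A, group 2 = design B. H0: μ_1 = μ_2; H1: μ_1 ≠ μ_2 (two-sample pooled-variance t-test, two-sided).
s_p² = [(10−1)·2560² + (11−1)·1850²]/(10+11−2) = 4905650
t = (10300 − 7590)/√[4905650·(1/10 + 1/11)] = 2.800
df = n₁ + n₂ − 2 = 19
Two-sided p-value ≈ 0.011
Since p ≈ 0.011 < α = 0.1, reject H0; the evidence is statistically significant.

t = 2.800; reject H0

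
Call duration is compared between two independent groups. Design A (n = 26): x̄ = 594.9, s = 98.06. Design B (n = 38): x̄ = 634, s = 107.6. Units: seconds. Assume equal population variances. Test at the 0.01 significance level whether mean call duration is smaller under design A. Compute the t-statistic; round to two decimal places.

Let group 1 = design A, group 2 = design B. H0: μ_1 = μ_2; H1: μ_1 < μ_2 (two-sample pooled-variance t-test, left-tailed).
s_p² = [(26−1)·98.06² + (38−1)·107.6²]/(26+38−2) = 10786.6
t = (594.9 − 634)/√[10786.6·(1/26 + 1/38)] = -1.48
df = n₁ + n₂ − 2 = 62
p-value = P(T ≤ -1.48) ≈ 0.0721
Since p ≈ 0.0721 > α = 0.01, fail to reject H0; the data do not provide sufficient evidence against H0.

-1.48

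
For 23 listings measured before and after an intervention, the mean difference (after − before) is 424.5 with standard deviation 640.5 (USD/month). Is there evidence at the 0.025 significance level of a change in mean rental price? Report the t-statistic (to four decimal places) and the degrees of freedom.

H0: μ_d = 0; H1: μ_d ≠ 0 (paired t-test on the differences, two-sided).
t = d̄/(s_d/√n) = 424.5/(640.5/√23) = 3.1785
df = n − 1 = 22
Two-sided p-value ≈ 0.004
Since p ≈ 0.004 < α = 0.025, reject H0; the data support H1.

t = 3.1785, df = 22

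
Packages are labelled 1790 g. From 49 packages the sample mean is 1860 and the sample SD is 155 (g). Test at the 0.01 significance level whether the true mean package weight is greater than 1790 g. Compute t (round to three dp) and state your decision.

H0: μ = 1790; H1: μ > 1790 (one-sample t-test, right-tailed).
t = (x̄ − μ₀)/(s/√n) = (1860 − 1790)/(155/√49) = 3.161
df = n − 1 = 48
p-value = P(T ≥ 3.161) ≈ 0.001
Since p ≈ 0.001 < α = 0.01, reject H0; the data support H1.

t = 3.161; reject H0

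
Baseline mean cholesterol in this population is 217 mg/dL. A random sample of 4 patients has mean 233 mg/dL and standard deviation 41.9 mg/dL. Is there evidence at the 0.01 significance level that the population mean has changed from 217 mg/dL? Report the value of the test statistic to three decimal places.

0.764

H0: μ = 217; H1: μ ≠ 217 (one-sample t-test, two-sided).
t = (x̄ − μ₀)/(s/√n) = (233 − 217)/(41.9/√4) = 0.764
df = n − 1 = 3
Two-sided p-value ≈ 0.5006
Since p ≈ 0.5006 > α = 0.01, fail to reject H0; the evidence is not statistically significant.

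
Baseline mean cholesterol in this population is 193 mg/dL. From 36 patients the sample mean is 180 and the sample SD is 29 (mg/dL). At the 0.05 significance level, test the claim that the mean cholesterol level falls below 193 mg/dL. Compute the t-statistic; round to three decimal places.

H0: μ = 193; H1: μ < 193 (one-sample t-test, left-tailed).
t = (x̄ − μ₀)/(s/√n) = (180 − 193)/(29/√36) = -2.690
df = n − 1 = 35
p-value = P(T ≤ -2.690) ≈ 0.005
Since p ≈ 0.005 < α = 0.05, reject H0; the evidence is statistically significant.

-2.690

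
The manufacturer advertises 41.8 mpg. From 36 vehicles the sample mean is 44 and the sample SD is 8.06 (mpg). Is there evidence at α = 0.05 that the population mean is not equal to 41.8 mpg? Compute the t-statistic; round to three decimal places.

H0: μ = 41.8; H1: μ ≠ 41.8 (one-sample t-test, two-sided).
t = (x̄ − μ₀)/(s/√n) = (44 − 41.8)/(8.06/√36) = 1.638
df = n − 1 = 35
Two-sided p-value ≈ 0.110
Since p ≈ 0.110 > α = 0.05, fail to reject H0; the data do not provide sufficient evidence against H0.

1.638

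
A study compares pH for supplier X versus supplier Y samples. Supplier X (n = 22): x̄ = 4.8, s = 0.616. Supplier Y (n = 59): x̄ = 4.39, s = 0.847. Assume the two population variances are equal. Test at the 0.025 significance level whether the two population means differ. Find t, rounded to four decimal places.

Let group 1 = supplier X, group 2 = supplier Y. H0: μ_1 = μ_2; H1: μ_1 ≠ μ_2 (two-sample pooled-variance t-test, two-sided).
s_p² = [(22−1)·0.616² + (59−1)·0.847²]/(22+59−2) = 0.627573
t = (4.8 − 4.39)/√[0.627573·(1/22 + 1/59)] = 2.0718
df = n₁ + n₂ − 2 = 79
Two-sided p-value ≈ 0.0415
Since p ≈ 0.0415 > α = 0.025, fail to reject H0; the evidence is not statistically significant.

2.0718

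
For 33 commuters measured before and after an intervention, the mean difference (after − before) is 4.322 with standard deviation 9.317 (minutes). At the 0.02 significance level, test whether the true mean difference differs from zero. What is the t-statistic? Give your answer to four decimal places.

H0: μ_d = 0; H1: μ_d ≠ 0 (paired t-test on the differences, two-sided).
t = d̄/(s_d/√n) = 4.322/(9.317/√33) = 2.6648
df = n − 1 = 32
Two-sided p-value ≈ 0.012
Since p ≈ 0.012 < α = 0.02, reject H0; the evidence is statistically significant.

2.6648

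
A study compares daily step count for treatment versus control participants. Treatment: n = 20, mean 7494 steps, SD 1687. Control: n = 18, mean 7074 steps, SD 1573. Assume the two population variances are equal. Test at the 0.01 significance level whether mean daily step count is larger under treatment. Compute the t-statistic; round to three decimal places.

Let group 1 = treatment, group 2 = control. H0: μ_1 = μ_2; H1: μ_1 > μ_2 (two-sample pooled-variance t-test, right-tailed).
s_p² = [(20−1)·1687² + (18−1)·1573²]/(20+18−2) = 2670470
t = (7494 − 7074)/√[2670470·(1/20 + 1/18)] = 0.791
df = n₁ + n₂ − 2 = 36
p-value = P(T ≥ 0.791) ≈ 0.2170
Since p ≈ 0.2170 > α = 0.01, fail to reject H0; the data do not provide sufficient evidence against H0.

0.791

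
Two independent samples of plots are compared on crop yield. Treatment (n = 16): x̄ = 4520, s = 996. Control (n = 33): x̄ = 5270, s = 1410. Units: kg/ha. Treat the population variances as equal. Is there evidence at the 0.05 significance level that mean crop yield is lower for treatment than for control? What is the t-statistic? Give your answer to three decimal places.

-1.905

Let group 1 = treatment, group 2 = control. H0: μ_1 = μ_2; H1: μ_1 < μ_2 (two-sample pooled-variance t-test, left-tailed).
s_p² = [(16−1)·996² + (33−1)·1410²]/(16+33−2) = 1670200
t = (4520 − 5270)/√[1670200·(1/16 + 1/33)] = -1.905
df = n₁ + n₂ − 2 = 47
p-value = P(T ≤ -1.905) ≈ 0.0315
Since p ≈ 0.0315 < α = 0.05, reject H0; the data support H1.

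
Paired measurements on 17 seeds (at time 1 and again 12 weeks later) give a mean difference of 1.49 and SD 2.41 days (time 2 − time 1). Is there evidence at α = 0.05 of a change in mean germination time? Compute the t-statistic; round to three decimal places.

2.549

H0: μ_d = 0; H1: μ_d ≠ 0 (paired t-test on the differences, two-sided).
t = d̄/(s_d/√n) = 1.49/(2.41/√17) = 2.549
df = n − 1 = 16
Two-sided p-value ≈ 0.021
Since p ≈ 0.021 < α = 0.05, reject H0; the data support H1.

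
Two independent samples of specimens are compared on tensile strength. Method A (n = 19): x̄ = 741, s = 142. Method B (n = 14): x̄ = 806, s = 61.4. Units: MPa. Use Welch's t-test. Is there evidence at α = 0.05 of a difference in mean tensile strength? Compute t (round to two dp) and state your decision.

Let group 1 = method A, group 2 = method B. H0: μ_1 = μ_2; H1: μ_1 ≠ μ_2 (Welch's two-sample t-test, two-sided).
t = (x̄_1 − x̄_2)/√(s_1²/n_1 + s_2²/n_2) = (741 − 806)/√(142²/19 + 61.4²/14) = -1.78
Welch–Satterthwaite df ≈ 25.98
Two-sided p-value ≈ 0.086
Since p ≈ 0.086 > α = 0.05, fail to reject H0; the evidence is not statistically significant.

t = -1.78; fail to reject H0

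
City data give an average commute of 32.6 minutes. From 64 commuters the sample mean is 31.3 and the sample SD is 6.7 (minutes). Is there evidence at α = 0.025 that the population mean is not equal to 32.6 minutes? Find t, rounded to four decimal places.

H0: μ = 32.6; H1: μ ≠ 32.6 (one-sample t-test, two-sided).
t = (x̄ − μ₀)/(s/√n) = (31.3 − 32.6)/(6.7/√64) = -1.5522
df = n − 1 = 63
Two-sided p-value ≈ 0.126
Since p ≈ 0.126 > α = 0.025, fail to reject H0; the evidence is not statistically significant.

-1.5522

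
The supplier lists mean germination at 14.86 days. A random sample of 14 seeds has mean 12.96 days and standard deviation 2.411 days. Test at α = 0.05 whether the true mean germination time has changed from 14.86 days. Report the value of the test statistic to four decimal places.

-2.9486

H0: μ = 14.86; H1: μ ≠ 14.86 (one-sample t-test, two-sided).
t = (x̄ − μ₀)/(s/√n) = (12.96 − 14.86)/(2.411/√14) = -2.9486
df = n − 1 = 13
Two-sided p-value ≈ 0.011
Since p ≈ 0.011 < α = 0.05, reject H0; the data support H1.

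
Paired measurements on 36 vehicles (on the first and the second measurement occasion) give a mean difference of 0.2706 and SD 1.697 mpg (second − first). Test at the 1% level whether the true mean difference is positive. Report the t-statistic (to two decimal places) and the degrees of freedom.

H0: μ_d = 0; H1: μ_d > 0 (paired t-test on the differences, right-tailed).
t = d̄/(s_d/√n) = 0.2706/(1.697/√36) = 0.96
df = n − 1 = 35
p-value = P(T ≥ 0.96) ≈ 0.173
Since p ≈ 0.173 > α = 0.01, fail to reject H0; the evidence is not statistically significant.

t = 0.96, df = 35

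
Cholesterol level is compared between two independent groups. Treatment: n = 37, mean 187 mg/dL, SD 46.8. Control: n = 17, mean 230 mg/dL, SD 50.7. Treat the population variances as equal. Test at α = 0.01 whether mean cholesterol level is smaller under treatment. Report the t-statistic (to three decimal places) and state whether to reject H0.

Let group 1 = treatment, group 2 = control. H0: μ_1 = μ_2; H1: μ_1 < μ_2 (two-sample pooled-variance t-test, left-tailed).
s_p² = [(37−1)·46.8² + (17−1)·50.7²]/(37+17−2) = 2307.24
t = (187 − 230)/√[2307.24·(1/37 + 1/17)] = -3.055
df = n₁ + n₂ − 2 = 52
p-value = P(T ≤ -3.055) ≈ 0.002
Since p ≈ 0.002 < α = 0.01, reject H0; the evidence is statistically significant.

t = -3.055; reject H0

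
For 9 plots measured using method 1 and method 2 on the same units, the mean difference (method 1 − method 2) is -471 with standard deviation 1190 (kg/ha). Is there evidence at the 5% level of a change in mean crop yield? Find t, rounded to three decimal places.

H0: μ_d = 0; H1: μ_d ≠ 0 (paired t-test on the differences, two-sided).
t = d̄/(s_d/√n) = -471/(1190/√9) = -1.187
df = n − 1 = 8
Two-sided p-value ≈ 0.2691
Since p ≈ 0.2691 > α = 0.05, fail to reject H0; the evidence is not statistically significant.

-1.187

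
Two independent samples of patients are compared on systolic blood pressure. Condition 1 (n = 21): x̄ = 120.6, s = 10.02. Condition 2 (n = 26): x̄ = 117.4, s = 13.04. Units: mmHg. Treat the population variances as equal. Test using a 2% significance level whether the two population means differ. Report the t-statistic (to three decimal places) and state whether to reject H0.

t = 0.925; fail to reject H0

Let group 1 = condition 1, group 2 = condition 2. H0: μ_1 = μ_2; H1: μ_1 ≠ μ_2 (two-sample pooled-variance t-test, two-sided).
s_p² = [(21−1)·10.02² + (26−1)·13.04²]/(21+26−2) = 139.09
t = (120.6 − 117.4)/√[139.09·(1/21 + 1/26)] = 0.925
df = n₁ + n₂ − 2 = 45
Two-sided p-value ≈ 0.3600
Since p ≈ 0.3600 > α = 0.02, fail to reject H0; the evidence is not statistically significant.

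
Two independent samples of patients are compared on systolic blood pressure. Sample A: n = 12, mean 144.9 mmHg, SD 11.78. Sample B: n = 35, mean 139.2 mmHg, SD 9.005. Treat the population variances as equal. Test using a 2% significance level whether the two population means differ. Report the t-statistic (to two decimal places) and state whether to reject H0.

t = 1.75; fail to reject H0

Let group 1 = sample A, group 2 = sample B. H0: μ_1 = μ_2; H1: μ_1 ≠ μ_2 (two-sample pooled-variance t-test, two-sided).
s_p² = [(12−1)·11.78² + (35−1)·9.005²]/(12+35−2) = 95.1892
t = (144.9 − 139.2)/√[95.1892·(1/12 + 1/35)] = 1.75
df = n₁ + n₂ − 2 = 45
Two-sided p-value ≈ 0.088
Since p ≈ 0.088 > α = 0.02, fail to reject H0; the data do not provide sufficient evidence against H0.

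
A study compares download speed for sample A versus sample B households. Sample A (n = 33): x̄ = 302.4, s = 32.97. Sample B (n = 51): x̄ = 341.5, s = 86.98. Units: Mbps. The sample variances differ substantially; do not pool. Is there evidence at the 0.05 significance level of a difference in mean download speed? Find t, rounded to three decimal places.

Let group 1 = sample A, group 2 = sample B. H0: μ_1 = μ_2; H1: μ_1 ≠ μ_2 (Welch's two-sample t-test, two-sided).
t = (x̄_1 − x̄_2)/√(s_1²/n_1 + s_2²/n_2) = (302.4 − 341.5)/√(32.97²/33 + 86.98²/51) = -2.904
Welch–Satterthwaite df ≈ 69.33
Two-sided p-value ≈ 0.0049
Since p ≈ 0.0049 < α = 0.05, reject H0; the data support H1.

-2.904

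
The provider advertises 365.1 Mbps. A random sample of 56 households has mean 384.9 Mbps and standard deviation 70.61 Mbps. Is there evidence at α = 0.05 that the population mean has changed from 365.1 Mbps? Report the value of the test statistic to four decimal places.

2.0984

H0: μ = 365.1; H1: μ ≠ 365.1 (one-sample t-test, two-sided).
t = (x̄ − μ₀)/(s/√n) = (384.9 − 365.1)/(70.61/√56) = 2.0984
df = n − 1 = 55
Two-sided p-value ≈ 0.0405
Since p ≈ 0.0405 < α = 0.05, reject H0; the evidence is statistically significant.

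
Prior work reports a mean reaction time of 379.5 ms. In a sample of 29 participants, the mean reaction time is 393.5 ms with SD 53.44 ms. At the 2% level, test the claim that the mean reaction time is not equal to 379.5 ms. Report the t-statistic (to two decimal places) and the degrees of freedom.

t = 1.41, df = 28

H0: μ = 379.5; H1: μ ≠ 379.5 (one-sample t-test, two-sided).
t = (x̄ − μ₀)/(s/√n) = (393.5 − 379.5)/(53.44/√29) = 1.41
df = n − 1 = 28
Two-sided p-value ≈ 0.1693
Since p ≈ 0.1693 > α = 0.02, fail to reject H0; the evidence is not statistically significant.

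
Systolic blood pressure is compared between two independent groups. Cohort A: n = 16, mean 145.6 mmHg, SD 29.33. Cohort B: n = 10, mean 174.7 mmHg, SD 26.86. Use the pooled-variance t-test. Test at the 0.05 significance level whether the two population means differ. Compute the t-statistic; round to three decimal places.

Let group 1 = cohort A, group 2 = cohort B. H0: μ_1 = μ_2; H1: μ_1 ≠ μ_2 (two-sample pooled-variance t-test, two-sided).
s_p² = [(16−1)·29.33² + (10−1)·26.86²]/(16+10−2) = 808.203
t = (145.6 − 174.7)/√[808.203·(1/16 + 1/10)] = -2.539
df = n₁ + n₂ − 2 = 24
Two-sided p-value ≈ 0.0180
Since p ≈ 0.0180 < α = 0.05, reject H0; the evidence is statistically significant.

-2.539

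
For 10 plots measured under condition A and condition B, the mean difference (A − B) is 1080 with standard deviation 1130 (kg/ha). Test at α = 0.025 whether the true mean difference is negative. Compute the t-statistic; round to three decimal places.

3.022

H0: μ_d = 0; H1: μ_d < 0 (paired t-test on the differences, left-tailed).
t = d̄/(s_d/√n) = 1080/(1130/√10) = 3.022
df = n − 1 = 9
p-value = P(T ≤ 3.022) ≈ 0.993
Since p ≈ 0.993 > α = 0.025, fail to reject H0; the evidence is not statistically significant.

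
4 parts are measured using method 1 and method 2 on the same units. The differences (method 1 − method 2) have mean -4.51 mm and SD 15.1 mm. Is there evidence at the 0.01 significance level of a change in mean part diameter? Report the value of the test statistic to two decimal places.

H0: μ_d = 0; H1: μ_d ≠ 0 (paired t-test on the differences, two-sided).
t = d̄/(s_d/√n) = -4.51/(15.1/√4) = -0.60
df = n − 1 = 3
Two-sided p-value ≈ 0.5924
Since p ≈ 0.5924 > α = 0.01, fail to reject H0; the evidence is not statistically significant.

-0.60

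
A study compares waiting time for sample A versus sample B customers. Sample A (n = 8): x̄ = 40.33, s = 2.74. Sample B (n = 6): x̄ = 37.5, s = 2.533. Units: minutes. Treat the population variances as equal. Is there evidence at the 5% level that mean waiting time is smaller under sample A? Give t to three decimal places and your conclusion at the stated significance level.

t = 1.973; fail to reject H0

Let group 1 = sample A, group 2 = sample B. H0: μ_1 = μ_2; H1: μ_1 < μ_2 (two-sample pooled-variance t-test, left-tailed).
s_p² = [(8−1)·2.74² + (6−1)·2.533²]/(8+6−2) = 7.0528
t = (40.33 − 37.5)/√[7.0528·(1/8 + 1/6)] = 1.973
df = n₁ + n₂ − 2 = 12
p-value = P(T ≤ 1.973) ≈ 0.9640
Since p ≈ 0.9640 > α = 0.05, fail to reject H0; the data do not provide sufficient evidence against H0.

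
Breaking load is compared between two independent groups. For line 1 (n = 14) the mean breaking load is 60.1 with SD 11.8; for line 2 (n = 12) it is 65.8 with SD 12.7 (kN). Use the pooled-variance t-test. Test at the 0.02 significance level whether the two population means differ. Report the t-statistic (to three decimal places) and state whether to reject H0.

t = -1.186; fail to reject H0

Let group 1 = line 1, group 2 = line 2. H0: μ_1 = μ_2; H1: μ_1 ≠ μ_2 (two-sample pooled-variance t-test, two-sided).
s_p² = [(14−1)·11.8² + (12−1)·12.7²]/(14+12−2) = 149.346
t = (60.1 − 65.8)/√[149.346·(1/14 + 1/12)] = -1.186
df = n₁ + n₂ − 2 = 24
Two-sided p-value ≈ 0.247
Since p ≈ 0.247 > α = 0.02, fail to reject H0; the data do not provide sufficient evidence against H0.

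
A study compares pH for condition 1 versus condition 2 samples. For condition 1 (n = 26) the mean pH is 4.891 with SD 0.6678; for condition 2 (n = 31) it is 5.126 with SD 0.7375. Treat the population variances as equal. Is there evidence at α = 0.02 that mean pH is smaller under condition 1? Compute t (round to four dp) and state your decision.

t = -1.2505; fail to reject H0

Let group 1 = condition 1, group 2 = condition 2. H0: μ_1 = μ_2; H1: μ_1 < μ_2 (two-sample pooled-variance t-test, left-tailed).
s_p² = [(26−1)·0.6678² + (31−1)·0.7375²]/(26+31−2) = 0.499384
t = (4.891 − 5.126)/√[0.499384·(1/26 + 1/31)] = -1.2505
df = n₁ + n₂ − 2 = 55
p-value = P(T ≤ -1.2505) ≈ 0.1082
Since p ≈ 0.1082 > α = 0.02, fail to reject H0; the data do not provide sufficient evidence against H0.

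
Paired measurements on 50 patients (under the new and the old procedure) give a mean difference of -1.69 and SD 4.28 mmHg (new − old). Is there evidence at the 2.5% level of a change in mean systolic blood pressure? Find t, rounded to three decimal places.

-2.792

H0: μ_d = 0; H1: μ_d ≠ 0 (paired t-test on the differences, two-sided).
t = d̄/(s_d/√n) = -1.69/(4.28/√50) = -2.792
df = n − 1 = 49
Two-sided p-value ≈ 0.007
Since p ≈ 0.007 < α = 0.025, reject H0; the data support H1.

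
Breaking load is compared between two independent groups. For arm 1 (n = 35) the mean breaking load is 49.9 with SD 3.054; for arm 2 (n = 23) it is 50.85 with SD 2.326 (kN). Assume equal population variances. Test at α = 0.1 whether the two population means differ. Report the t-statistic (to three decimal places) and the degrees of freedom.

Let group 1 = arm 1, group 2 = arm 2. H0: μ_1 = μ_2; H1: μ_1 ≠ μ_2 (two-sample pooled-variance t-test, two-sided).
s_p² = [(35−1)·3.054² + (23−1)·2.326²]/(35+23−2) = 7.78824
t = (49.9 − 50.85)/√[7.78824·(1/35 + 1/23)] = -1.268
df = n₁ + n₂ − 2 = 56
Two-sided p-value ≈ 0.2100
Since p ≈ 0.2100 > α = 0.1, fail to reject H0; the data do not provide sufficient evidence against H0.

t = -1.268, df = 56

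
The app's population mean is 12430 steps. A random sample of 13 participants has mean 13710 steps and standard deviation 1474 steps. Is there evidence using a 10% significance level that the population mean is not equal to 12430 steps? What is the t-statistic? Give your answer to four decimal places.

3.1310

H0: μ = 12430; H1: μ ≠ 12430 (one-sample t-test, two-sided).
t = (x̄ − μ₀)/(s/√n) = (13710 − 12430)/(1474/√13) = 3.1310
df = n − 1 = 12
Two-sided p-value ≈ 0.0087
Since p ≈ 0.0087 < α = 0.1, reject H0; the data support H1.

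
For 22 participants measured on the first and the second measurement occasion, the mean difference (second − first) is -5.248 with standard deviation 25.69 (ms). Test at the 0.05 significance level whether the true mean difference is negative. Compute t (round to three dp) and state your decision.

H0: μ_d = 0; H1: μ_d < 0 (paired t-test on the differences, left-tailed).
t = d̄/(s_d/√n) = -5.248/(25.69/√22) = -0.958
df = n − 1 = 21
p-value = P(T ≤ -0.958) ≈ 0.174
Since p ≈ 0.174 > α = 0.05, fail to reject H0; the data do not provide sufficient evidence against H0.

t = -0.958; fail to reject H0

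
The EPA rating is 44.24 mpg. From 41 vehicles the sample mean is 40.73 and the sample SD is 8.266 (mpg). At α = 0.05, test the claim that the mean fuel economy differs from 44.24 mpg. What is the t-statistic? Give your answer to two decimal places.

-2.72

H0: μ = 44.24; H1: μ ≠ 44.24 (one-sample t-test, two-sided).
t = (x̄ − μ₀)/(s/√n) = (40.73 − 44.24)/(8.266/√41) = -2.72
df = n − 1 = 40
Two-sided p-value ≈ 0.010
Since p ≈ 0.010 < α = 0.05, reject H0; the evidence is statistically significant.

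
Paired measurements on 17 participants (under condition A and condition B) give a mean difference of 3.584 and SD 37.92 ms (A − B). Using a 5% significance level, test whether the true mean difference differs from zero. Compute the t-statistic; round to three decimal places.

0.390

H0: μ_d = 0; H1: μ_d ≠ 0 (paired t-test on the differences, two-sided).
t = d̄/(s_d/√n) = 3.584/(37.92/√17) = 0.390
df = n − 1 = 16
Two-sided p-value ≈ 0.702
Since p ≈ 0.702 > α = 0.05, fail to reject H0; the data do not provide sufficient evidence against H0.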